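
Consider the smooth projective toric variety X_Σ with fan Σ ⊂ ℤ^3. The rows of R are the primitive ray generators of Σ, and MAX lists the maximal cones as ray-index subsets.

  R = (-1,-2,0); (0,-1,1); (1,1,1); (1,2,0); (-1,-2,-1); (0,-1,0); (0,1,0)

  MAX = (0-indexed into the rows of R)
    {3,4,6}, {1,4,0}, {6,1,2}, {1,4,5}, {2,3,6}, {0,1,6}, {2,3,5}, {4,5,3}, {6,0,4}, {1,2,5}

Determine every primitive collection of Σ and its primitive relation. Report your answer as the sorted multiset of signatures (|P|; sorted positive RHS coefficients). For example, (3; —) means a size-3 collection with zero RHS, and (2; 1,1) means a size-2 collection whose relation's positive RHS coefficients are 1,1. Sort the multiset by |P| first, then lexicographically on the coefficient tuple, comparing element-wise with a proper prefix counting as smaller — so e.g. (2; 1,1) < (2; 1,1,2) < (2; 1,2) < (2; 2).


Primitive collections (7):

  P = {0,3}:  v_{0} + v_{3} = 0  ⟹  sig = (2; —)
  P = {5,6}:  v_{5} + v_{6} = 0  ⟹  sig = (2; —)
  P = {0,2}:  v_{0} + v_{2} = v_{1}  ⟹  sig = (2; 1)
  P = {1,3}:  v_{1} + v_{3} = v_{2}  ⟹  sig = (2; 1)
  P = {2,4}:  v_{2} + v_{4} = v_{5}  ⟹  sig = (2; 1)
  P = {0,5}:  v_{0} + v_{5} = v_{1} + v_{4}  ⟹  sig = (2; 1,1)
  P = {1,4,6}:  v_{1} + v_{4} + v_{6} = v_{0}  ⟹  sig = (3; 1)

Sorted signature multiset PRS(X):
{ (2; —) ×2,  (2; 1) ×3,  (2; 1,1),  (3; 1) }


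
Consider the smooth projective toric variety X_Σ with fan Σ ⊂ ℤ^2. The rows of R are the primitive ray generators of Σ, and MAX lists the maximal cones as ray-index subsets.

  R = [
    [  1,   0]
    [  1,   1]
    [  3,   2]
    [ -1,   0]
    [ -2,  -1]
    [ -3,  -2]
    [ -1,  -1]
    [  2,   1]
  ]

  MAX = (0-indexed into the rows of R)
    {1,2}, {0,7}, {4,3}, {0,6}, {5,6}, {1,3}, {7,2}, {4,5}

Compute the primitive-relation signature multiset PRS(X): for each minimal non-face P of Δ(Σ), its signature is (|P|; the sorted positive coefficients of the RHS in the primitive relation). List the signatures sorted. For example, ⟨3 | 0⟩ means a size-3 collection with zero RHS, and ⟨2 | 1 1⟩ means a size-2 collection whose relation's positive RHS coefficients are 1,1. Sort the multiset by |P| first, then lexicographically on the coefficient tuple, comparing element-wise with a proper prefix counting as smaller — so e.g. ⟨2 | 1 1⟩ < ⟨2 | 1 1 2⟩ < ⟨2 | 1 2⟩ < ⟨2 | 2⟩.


20 collections generate NE(X_Σ); each relation:

  P = {0,3}:  v_{0} + v_{3} = 0  ⟹  sig = ⟨2 | 0⟩
  P = {1,6}:  v_{1} + v_{6} = 0  ⟹  sig = ⟨2 | 0⟩
  P = {2,5}:  v_{2} + v_{5} = 0  ⟹  sig = ⟨2 | 0⟩
  P = {4,7}:  v_{4} + v_{7} = 0  ⟹  sig = ⟨2 | 0⟩
  P = {0,1}:  v_{0} + v_{1} = v_{7}  ⟹  sig = ⟨2 | 1⟩
  P = {0,4}:  v_{0} + v_{4} = v_{6}  ⟹  sig = ⟨2 | 1⟩
  P = {1,4}:  v_{1} + v_{4} = v_{3}  ⟹  sig = ⟨2 | 1⟩
  P = {1,5}:  v_{1} + v_{5} = v_{4}  ⟹  sig = ⟨2 | 1⟩
  P = {1,7}:  v_{1} + v_{7} = v_{2}  ⟹  sig = ⟨2 | 1⟩
  P = {2,4}:  v_{2} + v_{4} = v_{1}  ⟹  sig = ⟨2 | 1⟩
  P = {2,6}:  v_{2} + v_{6} = v_{7}  ⟹  sig = ⟨2 | 1⟩
  P = {3,6}:  v_{3} + v_{6} = v_{4}  ⟹  sig = ⟨2 | 1⟩
  P = {3,7}:  v_{3} + v_{7} = v_{1}  ⟹  sig = ⟨2 | 1⟩
  P = {4,6}:  v_{4} + v_{6} = v_{5}  ⟹  sig = ⟨2 | 1⟩
  P = {5,7}:  v_{5} + v_{7} = v_{6}  ⟹  sig = ⟨2 | 1⟩
  P = {6,7}:  v_{6} + v_{7} = v_{0}  ⟹  sig = ⟨2 | 1⟩
  P = {0,2}:  v_{0} + v_{2} = 2·v_{7}  ⟹  sig = ⟨2 | 2⟩
  P = {0,5}:  v_{0} + v_{5} = 2·v_{6}  ⟹  sig = ⟨2 | 2⟩
  P = {2,3}:  v_{2} + v_{3} = 2·v_{1}  ⟹  sig = ⟨2 | 2⟩
  P = {3,5}:  v_{3} + v_{5} = 2·v_{4}  ⟹  sig = ⟨2 | 2⟩

Sorted signature multiset PRS(X):
    |P|=2: 20 collections, coeffs (), (), (), (), (1), (1), (1), (1), (1), (1), (1), (1), (1), (1), (1), (1), (2), (2), (2), (2)


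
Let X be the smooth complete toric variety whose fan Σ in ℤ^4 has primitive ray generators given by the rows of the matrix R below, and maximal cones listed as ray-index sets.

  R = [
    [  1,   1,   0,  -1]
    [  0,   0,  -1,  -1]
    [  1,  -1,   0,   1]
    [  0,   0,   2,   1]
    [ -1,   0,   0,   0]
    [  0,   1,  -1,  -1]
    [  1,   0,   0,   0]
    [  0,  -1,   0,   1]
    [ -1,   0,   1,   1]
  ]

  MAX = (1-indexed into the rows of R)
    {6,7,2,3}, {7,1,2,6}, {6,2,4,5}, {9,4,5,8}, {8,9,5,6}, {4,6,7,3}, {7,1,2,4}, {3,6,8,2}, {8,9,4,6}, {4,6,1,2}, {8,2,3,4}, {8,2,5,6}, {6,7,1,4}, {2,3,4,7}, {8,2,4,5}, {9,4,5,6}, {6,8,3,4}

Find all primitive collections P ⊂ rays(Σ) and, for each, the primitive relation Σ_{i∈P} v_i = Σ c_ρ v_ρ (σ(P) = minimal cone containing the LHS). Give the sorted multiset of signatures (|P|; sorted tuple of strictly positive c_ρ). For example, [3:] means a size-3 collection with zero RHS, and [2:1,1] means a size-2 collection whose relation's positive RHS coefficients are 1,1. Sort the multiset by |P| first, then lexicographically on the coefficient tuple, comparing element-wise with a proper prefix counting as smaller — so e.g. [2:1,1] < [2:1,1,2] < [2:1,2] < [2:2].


Δ(Σ) — 9 vertices, 14 min non-faces:

  P={5,7}:  v_{5} + v_{7} = 0  so sig = [2:]
  P={1,8}:  v_{1} + v_{8} = v_{7}  so sig = [2:1]
  P={2,9}:  v_{2} + v_{9} = v_{5}  so sig = [2:1]
  P={3,5}:  v_{3} + v_{5} = v_{8}  so sig = [2:1]
  P={7,8}:  v_{7} + v_{8} = v_{3}  so sig = [2:1]
  P={1,9}:  v_{1} + v_{9} = v_{4} + v_{6}  so sig = [2:1,1]
  P={1,5}:  v_{1} + v_{5} = v_{2} + v_{4} + v_{6}  so sig = [2:1,1,1]
  P={7,9}:  v_{7} + v_{9} = v_{4} + v_{6} + v_{8}  so sig = [2:1,1,1]
  P={3,9}:  v_{3} + v_{9} = v_{4} + v_{6} + 2·v_{8}  so sig = [2:1,1,2]
  P={1,3}:  v_{1} + v_{3} = 2·v_{7}  so sig = [2:2]
  P={2,4,6,8}:  v_{2} + v_{4} + v_{6} + v_{8} = 0  so sig = [4:]
  P={2,3,4,6}:  v_{2} + v_{3} + v_{4} + v_{6} = v_{7}  so sig = [4:1]
  P={2,4,6,7}:  v_{2} + v_{4} + v_{6} + v_{7} = v_{1}  so sig = [4:1]
  P={4,5,6,8}:  v_{4} + v_{5} + v_{6} + v_{8} = v_{9}  so sig = [4:1]

Signatures (|P|; sorted positive RHS coefficients), sorted:
[[2:], [2:1], [2:1], [2:1], [2:1], [2:1,1], [2:1,1,1], [2:1,1,1], [2:1,1,2], [2:2], [4:], [4:1], [4:1], [4:1]]


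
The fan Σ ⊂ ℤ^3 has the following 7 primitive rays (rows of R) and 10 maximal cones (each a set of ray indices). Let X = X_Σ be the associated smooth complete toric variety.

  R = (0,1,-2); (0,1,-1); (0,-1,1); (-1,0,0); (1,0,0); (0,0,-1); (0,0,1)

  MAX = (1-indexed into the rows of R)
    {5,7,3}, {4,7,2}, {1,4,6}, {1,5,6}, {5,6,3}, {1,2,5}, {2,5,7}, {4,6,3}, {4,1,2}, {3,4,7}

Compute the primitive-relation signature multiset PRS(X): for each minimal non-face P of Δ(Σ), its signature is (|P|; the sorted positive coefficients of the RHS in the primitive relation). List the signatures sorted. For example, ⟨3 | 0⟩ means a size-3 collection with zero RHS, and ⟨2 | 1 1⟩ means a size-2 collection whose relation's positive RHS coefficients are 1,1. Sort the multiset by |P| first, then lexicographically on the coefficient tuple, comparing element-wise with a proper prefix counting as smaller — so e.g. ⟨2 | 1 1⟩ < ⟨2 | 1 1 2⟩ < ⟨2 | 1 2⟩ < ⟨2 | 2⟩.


|primitive collections| = 6. Relations:

  {2,3}:  v_{2} + v_{3} = 0  →  sig = ⟨2 | 0⟩
  {4,5}:  v_{4} + v_{5} = 0  →  sig = ⟨2 | 0⟩
  {6,7}:  v_{6} + v_{7} = 0  →  sig = ⟨2 | 0⟩
  {1,3}:  v_{1} + v_{3} = v_{6}  →  sig = ⟨2 | 1⟩
  {1,7}:  v_{1} + v_{7} = v_{2}  →  sig = ⟨2 | 1⟩
  {2,6}:  v_{2} + v_{6} = v_{1}  →  sig = ⟨2 | 1⟩

Sorted signature multiset PRS(X):
    ⟨2 | 0⟩
    ⟨2 | 0⟩
    ⟨2 | 0⟩
    ⟨2 | 1⟩
    ⟨2 | 1⟩
    ⟨2 | 1⟩


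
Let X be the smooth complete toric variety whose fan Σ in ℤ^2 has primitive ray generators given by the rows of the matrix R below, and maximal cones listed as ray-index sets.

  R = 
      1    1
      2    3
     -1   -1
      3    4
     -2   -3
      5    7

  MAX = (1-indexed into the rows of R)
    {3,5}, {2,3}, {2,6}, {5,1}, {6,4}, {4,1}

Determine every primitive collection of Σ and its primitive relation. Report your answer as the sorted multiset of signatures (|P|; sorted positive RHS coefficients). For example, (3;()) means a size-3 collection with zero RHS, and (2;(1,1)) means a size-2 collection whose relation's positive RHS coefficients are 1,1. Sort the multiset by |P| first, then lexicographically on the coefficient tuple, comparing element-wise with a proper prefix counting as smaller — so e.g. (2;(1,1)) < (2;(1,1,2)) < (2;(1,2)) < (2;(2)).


9 minimal non-faces of Δ(Σ) (on 6 rays):

  P = {1,3}:  v_{1} + v_{3} = 0  →  sig = (2;())
  P = {2,5}:  v_{2} + v_{5} = 0  →  sig = (2;())
  P = {1,2}:  v_{1} + v_{2} = v_{4}  →  sig = (2;(1))
  P = {2,4}:  v_{2} + v_{4} = v_{6}  →  sig = (2;(1))
  P = {3,4}:  v_{3} + v_{4} = v_{2}  →  sig = (2;(1))
  P = {4,5}:  v_{4} + v_{5} = v_{1}  →  sig = (2;(1))
  P = {5,6}:  v_{5} + v_{6} = v_{4}  →  sig = (2;(1))
  P = {1,6}:  v_{1} + v_{6} = 2·v_{4}  →  sig = (2;(2))
  P = {3,6}:  v_{3} + v_{6} = 2·v_{2}  →  sig = (2;(2))

so the primitive-relation signature multiset is
{ (2;()) ×2,  (2;(1)) ×5,  (2;(2)) ×2 }


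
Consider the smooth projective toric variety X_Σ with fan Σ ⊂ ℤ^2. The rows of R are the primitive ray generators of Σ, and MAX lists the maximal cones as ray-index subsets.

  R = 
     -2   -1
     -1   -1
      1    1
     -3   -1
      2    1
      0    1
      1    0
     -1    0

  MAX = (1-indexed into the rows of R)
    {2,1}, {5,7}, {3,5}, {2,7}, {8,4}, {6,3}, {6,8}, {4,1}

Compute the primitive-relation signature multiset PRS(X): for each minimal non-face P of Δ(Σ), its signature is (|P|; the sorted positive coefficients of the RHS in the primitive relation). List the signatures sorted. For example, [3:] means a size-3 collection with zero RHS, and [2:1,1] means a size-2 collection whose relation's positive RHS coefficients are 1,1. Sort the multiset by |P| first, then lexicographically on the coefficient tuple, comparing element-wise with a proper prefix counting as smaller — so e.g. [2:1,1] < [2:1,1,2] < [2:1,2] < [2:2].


Σ has 20 primitive collections:

  P={1,5}:  v_{1} + v_{5} = 0  so sig = [2:]
  P={2,3}:  v_{2} + v_{3} = 0  so sig = [2:]
  P={7,8}:  v_{7} + v_{8} = 0  so sig = [2:]
  P={1,3}:  v_{1} + v_{3} = v_{8}  so sig = [2:1]
  P={1,7}:  v_{1} + v_{7} = v_{2}  so sig = [2:1]
  P={1,8}:  v_{1} + v_{8} = v_{4}  so sig = [2:1]
  P={2,5}:  v_{2} + v_{5} = v_{7}  so sig = [2:1]
  P={2,6}:  v_{2} + v_{6} = v_{8}  so sig = [2:1]
  P={2,8}:  v_{2} + v_{8} = v_{1}  so sig = [2:1]
  P={3,7}:  v_{3} + v_{7} = v_{5}  so sig = [2:1]
  P={3,8}:  v_{3} + v_{8} = v_{6}  so sig = [2:1]
  P={4,5}:  v_{4} + v_{5} = v_{8}  so sig = [2:1]
  P={4,7}:  v_{4} + v_{7} = v_{1}  so sig = [2:1]
  P={5,8}:  v_{5} + v_{8} = v_{3}  so sig = [2:1]
  P={6,7}:  v_{6} + v_{7} = v_{3}  so sig = [2:1]
  P={1,6}:  v_{1} + v_{6} = 2·v_{8}  so sig = [2:2]
  P={2,4}:  v_{2} + v_{4} = 2·v_{1}  so sig = [2:2]
  P={3,4}:  v_{3} + v_{4} = 2·v_{8}  so sig = [2:2]
  P={5,6}:  v_{5} + v_{6} = 2·v_{3}  so sig = [2:2]
  P={4,6}:  v_{4} + v_{6} = 3·v_{8}  so sig = [2:3]

so the primitive-relation signature multiset is
{ [2:] ×3,  [2:1] ×12,  [2:2] ×4,  [2:3] }


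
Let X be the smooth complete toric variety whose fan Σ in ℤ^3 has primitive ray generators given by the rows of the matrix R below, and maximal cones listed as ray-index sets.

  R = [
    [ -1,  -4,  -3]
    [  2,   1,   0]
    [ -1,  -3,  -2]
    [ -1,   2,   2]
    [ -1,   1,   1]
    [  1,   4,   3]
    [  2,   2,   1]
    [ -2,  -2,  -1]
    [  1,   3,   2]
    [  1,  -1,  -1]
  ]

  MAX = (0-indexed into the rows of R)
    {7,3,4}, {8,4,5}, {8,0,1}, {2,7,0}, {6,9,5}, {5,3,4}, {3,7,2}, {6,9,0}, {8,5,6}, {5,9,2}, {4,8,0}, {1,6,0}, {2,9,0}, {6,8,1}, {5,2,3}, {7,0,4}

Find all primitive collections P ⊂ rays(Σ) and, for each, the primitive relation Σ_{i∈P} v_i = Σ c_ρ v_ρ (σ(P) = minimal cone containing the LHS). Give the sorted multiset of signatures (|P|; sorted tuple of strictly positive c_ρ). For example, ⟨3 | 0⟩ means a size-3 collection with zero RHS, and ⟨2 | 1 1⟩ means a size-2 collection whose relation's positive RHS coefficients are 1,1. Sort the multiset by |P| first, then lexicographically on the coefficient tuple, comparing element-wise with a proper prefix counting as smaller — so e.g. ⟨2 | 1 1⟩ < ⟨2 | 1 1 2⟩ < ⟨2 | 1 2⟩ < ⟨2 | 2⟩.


Σ has 22 primitive collections:

  P = {0,5}:  v_{0} + v_{5} = 0  →  sig = ⟨2 | 0⟩
  P = {2,8}:  v_{2} + v_{8} = 0  →  sig = ⟨2 | 0⟩
  P = {4,9}:  v_{4} + v_{9} = 0  →  sig = ⟨2 | 0⟩
  P = {6,7}:  v_{6} + v_{7} = 0  →  sig = ⟨2 | 0⟩
  P = {0,3}:  v_{0} + v_{3} = v_{7}  →  sig = ⟨2 | 1⟩
  P = {1,3}:  v_{1} + v_{3} = v_{8}  →  sig = ⟨2 | 1⟩
  P = {2,4}:  v_{2} + v_{4} = v_{7}  →  sig = ⟨2 | 1⟩
  P = {2,6}:  v_{2} + v_{6} = v_{9}  →  sig = ⟨2 | 1⟩
  P = {3,6}:  v_{3} + v_{6} = v_{5}  →  sig = ⟨2 | 1⟩
  P = {4,6}:  v_{4} + v_{6} = v_{8}  →  sig = ⟨2 | 1⟩
  P = {5,7}:  v_{5} + v_{7} = v_{3}  →  sig = ⟨2 | 1⟩
  P = {7,8}:  v_{7} + v_{8} = v_{4}  →  sig = ⟨2 | 1⟩
  P = {7,9}:  v_{7} + v_{9} = v_{2}  →  sig = ⟨2 | 1⟩
  P = {8,9}:  v_{8} + v_{9} = v_{6}  →  sig = ⟨2 | 1⟩
  P = {1,2}:  v_{1} + v_{2} = v_{0} + v_{6}  →  sig = ⟨2 | 1 1⟩
  P = {1,5}:  v_{1} + v_{5} = v_{6} + v_{8}  →  sig = ⟨2 | 1 1⟩
  P = {1,7}:  v_{1} + v_{7} = v_{0} + v_{8}  →  sig = ⟨2 | 1 1⟩
  P = {3,8}:  v_{3} + v_{8} = v_{4} + v_{5}  →  sig = ⟨2 | 1 1⟩
  P = {3,9}:  v_{3} + v_{9} = v_{2} + v_{5}  →  sig = ⟨2 | 1 1⟩
  P = {1,4}:  v_{1} + v_{4} = v_{0} + 2·v_{8}  →  sig = ⟨2 | 1 2⟩
  P = {1,9}:  v_{1} + v_{9} = v_{0} + 2·v_{6}  →  sig = ⟨2 | 1 2⟩
  P = {0,6,8}:  v_{0} + v_{6} + v_{8} = v_{1}  →  sig = ⟨3 | 1⟩

so the primitive-relation signature multiset is
{ ⟨2 | 0⟩ ×4,  ⟨2 | 1⟩ ×10,  ⟨2 | 1 1⟩ ×5,  ⟨2 | 1 2⟩ ×2,  ⟨3 | 1⟩ }


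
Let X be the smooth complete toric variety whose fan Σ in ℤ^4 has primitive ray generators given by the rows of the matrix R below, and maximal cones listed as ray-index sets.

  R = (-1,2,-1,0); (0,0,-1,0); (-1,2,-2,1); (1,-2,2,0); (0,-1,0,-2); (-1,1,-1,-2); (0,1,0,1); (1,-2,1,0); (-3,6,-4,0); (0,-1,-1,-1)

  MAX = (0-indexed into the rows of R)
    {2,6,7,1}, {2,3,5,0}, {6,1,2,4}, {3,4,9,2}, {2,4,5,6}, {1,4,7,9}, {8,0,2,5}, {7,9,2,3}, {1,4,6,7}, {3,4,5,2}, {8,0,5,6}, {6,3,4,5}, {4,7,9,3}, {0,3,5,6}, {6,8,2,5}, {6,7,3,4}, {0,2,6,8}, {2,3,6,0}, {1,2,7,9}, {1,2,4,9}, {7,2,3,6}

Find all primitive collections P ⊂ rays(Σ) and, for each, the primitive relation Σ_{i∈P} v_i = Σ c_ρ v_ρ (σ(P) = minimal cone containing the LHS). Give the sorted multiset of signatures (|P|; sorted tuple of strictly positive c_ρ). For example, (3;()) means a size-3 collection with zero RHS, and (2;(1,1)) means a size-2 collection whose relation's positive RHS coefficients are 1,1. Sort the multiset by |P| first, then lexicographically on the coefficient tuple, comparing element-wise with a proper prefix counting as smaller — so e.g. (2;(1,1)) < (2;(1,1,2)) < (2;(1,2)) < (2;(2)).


The 18 primitive collections of Σ (r=10, n=4):

  • {0,7}:  v_{0} + v_{7} = 0  ⇒ sig = (2;())
  • {0,4}:  v_{0} + v_{4} = v_{5}  ⇒ sig = (2;(1))
  • {1,3}:  v_{1} + v_{3} = v_{7}  ⇒ sig = (2;(1))
  • {5,7}:  v_{5} + v_{7} = v_{4}  ⇒ sig = (2;(1))
  • {6,9}:  v_{6} + v_{9} = v_{1}  ⇒ sig = (2;(1))
  • {0,9}:  v_{0} + v_{9} = v_{2} + v_{4}  ⇒ sig = (2;(1,1))
  • {0,1}:  v_{0} + v_{1} = v_{2} + v_{4} + v_{6}  ⇒ sig = (2;(1,1,1))
  • {7,8}:  v_{7} + v_{8} = v_{2} + v_{5} + v_{6}  ⇒ sig = (2;(1,1,1))
  • {8,9}:  v_{8} + v_{9} = 2·v_{2} + v_{4} + v_{5} + v_{6}  ⇒ sig = (2;(1,1,1,2))
  • {1,5}:  v_{1} + v_{5} = v_{2} + 2·v_{4} + v_{6}  ⇒ sig = (2;(1,1,2))
  • {4,8}:  v_{4} + v_{8} = v_{2} + 2·v_{5} + v_{6}  ⇒ sig = (2;(1,1,2))
  • {1,8}:  v_{1} + v_{8} = 2·v_{2} + v_{4} + v_{5} + 2·v_{6}  ⇒ sig = (2;(1,1,2,2))
  • {5,9}:  v_{5} + v_{9} = v_{2} + 2·v_{4}  ⇒ sig = (2;(1,2))
  • {3,8}:  v_{3} + v_{8} = 2·v_{0}  ⇒ sig = (2;(2))
  • {2,4,7}:  v_{2} + v_{4} + v_{7} = v_{9}  ⇒ sig = (3;(1))
  • {2,3,4,6}:  v_{2} + v_{3} + v_{4} + v_{6} = 0  ⇒ sig = (4;())
  • {0,2,5,6}:  v_{0} + v_{2} + v_{5} + v_{6} = v_{8}  ⇒ sig = (4;(1))
  • {2,3,5,6}:  v_{2} + v_{3} + v_{5} + v_{6} = v_{0}  ⇒ sig = (4;(1))

Sorted signature multiset PRS(X):
{ (2;()),  (2;(1)) ×4,  (2;(1,1)),  (2;(1,1,1)) ×2,  (2;(1,1,1,2)),  (2;(1,1,2)) ×2,  (2;(1,1,2,2)),  (2;(1,2)),  (2;(2)),  (3;(1)),  (4;()),  (4;(1)) ×2 }


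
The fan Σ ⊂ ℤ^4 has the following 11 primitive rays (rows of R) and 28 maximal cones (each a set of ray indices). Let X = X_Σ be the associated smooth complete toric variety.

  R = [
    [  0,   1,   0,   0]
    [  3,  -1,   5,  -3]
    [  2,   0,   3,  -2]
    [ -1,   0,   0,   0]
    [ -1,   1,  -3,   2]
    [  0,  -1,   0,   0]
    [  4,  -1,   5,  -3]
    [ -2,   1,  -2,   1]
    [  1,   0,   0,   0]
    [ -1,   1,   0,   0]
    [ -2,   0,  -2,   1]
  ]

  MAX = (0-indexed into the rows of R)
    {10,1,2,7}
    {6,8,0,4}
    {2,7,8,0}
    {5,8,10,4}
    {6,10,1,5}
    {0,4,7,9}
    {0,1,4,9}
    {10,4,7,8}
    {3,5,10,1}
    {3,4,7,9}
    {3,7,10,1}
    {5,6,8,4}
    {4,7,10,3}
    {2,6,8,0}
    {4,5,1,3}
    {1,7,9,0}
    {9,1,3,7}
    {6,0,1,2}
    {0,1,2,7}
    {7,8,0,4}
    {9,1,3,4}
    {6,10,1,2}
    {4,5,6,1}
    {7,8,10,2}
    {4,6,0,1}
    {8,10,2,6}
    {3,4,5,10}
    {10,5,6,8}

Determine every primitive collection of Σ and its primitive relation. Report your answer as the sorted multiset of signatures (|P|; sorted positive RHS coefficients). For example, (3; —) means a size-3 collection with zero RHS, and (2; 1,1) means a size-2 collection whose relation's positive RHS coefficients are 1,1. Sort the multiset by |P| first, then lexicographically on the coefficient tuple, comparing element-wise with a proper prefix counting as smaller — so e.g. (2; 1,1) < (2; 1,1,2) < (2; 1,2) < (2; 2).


Δ(Σ) — 11 vertices, 19 min non-faces:

  {0,5}:  v_{0} + v_{5} = 0  ⇒ sig = (2; —)
  {3,8}:  v_{3} + v_{8} = 0  ⇒ sig = (2; —)
  {0,3}:  v_{0} + v_{3} = v_{9}  ⇒ sig = (2; 1)
  {0,10}:  v_{0} + v_{10} = v_{7}  ⇒ sig = (2; 1)
  {1,8}:  v_{1} + v_{8} = v_{6}  ⇒ sig = (2; 1)
  {3,6}:  v_{3} + v_{6} = v_{1}  ⇒ sig = (2; 1)
  {5,7}:  v_{5} + v_{7} = v_{10}  ⇒ sig = (2; 1)
  {5,9}:  v_{5} + v_{9} = v_{3}  ⇒ sig = (2; 1)
  {6,7}:  v_{6} + v_{7} = v_{2}  ⇒ sig = (2; 1)
  {8,9}:  v_{8} + v_{9} = v_{0}  ⇒ sig = (2; 1)
  {2,3}:  v_{2} + v_{3} = v_{1} + v_{7}  ⇒ sig = (2; 1,1)
  {2,4}:  v_{2} + v_{4} = v_{0} + v_{8}  ⇒ sig = (2; 1,1)
  {2,5}:  v_{2} + v_{5} = v_{6} + v_{10}  ⇒ sig = (2; 1,1)
  {6,9}:  v_{6} + v_{9} = v_{0} + v_{1}  ⇒ sig = (2; 1,1)
  {9,10}:  v_{9} + v_{10} = v_{3} + v_{7}  ⇒ sig = (2; 1,1)
  {2,9}:  v_{2} + v_{9} = v_{0} + v_{1} + v_{7}  ⇒ sig = (2; 1,1,1)
  {1,4,10}:  v_{1} + v_{4} + v_{10} = 0  ⇒ sig = (3; —)
  {1,4,7}:  v_{1} + v_{4} + v_{7} = v_{0}  ⇒ sig = (3; 1)
  {4,6,10}:  v_{4} + v_{6} + v_{10} = v_{8}  ⇒ sig = (3; 1)

Sorted signature multiset PRS(X):
    (2; —)
    (2; —)
    (2; 1)
    (2; 1)
    (2; 1)
    (2; 1)
    (2; 1)
    (2; 1)
    (2; 1)
    (2; 1)
    (2; 1,1)
    (2; 1,1)
    (2; 1,1)
    (2; 1,1)
    (2; 1,1)
    (2; 1,1,1)
    (3; —)
    (3; 1)
    (3; 1)


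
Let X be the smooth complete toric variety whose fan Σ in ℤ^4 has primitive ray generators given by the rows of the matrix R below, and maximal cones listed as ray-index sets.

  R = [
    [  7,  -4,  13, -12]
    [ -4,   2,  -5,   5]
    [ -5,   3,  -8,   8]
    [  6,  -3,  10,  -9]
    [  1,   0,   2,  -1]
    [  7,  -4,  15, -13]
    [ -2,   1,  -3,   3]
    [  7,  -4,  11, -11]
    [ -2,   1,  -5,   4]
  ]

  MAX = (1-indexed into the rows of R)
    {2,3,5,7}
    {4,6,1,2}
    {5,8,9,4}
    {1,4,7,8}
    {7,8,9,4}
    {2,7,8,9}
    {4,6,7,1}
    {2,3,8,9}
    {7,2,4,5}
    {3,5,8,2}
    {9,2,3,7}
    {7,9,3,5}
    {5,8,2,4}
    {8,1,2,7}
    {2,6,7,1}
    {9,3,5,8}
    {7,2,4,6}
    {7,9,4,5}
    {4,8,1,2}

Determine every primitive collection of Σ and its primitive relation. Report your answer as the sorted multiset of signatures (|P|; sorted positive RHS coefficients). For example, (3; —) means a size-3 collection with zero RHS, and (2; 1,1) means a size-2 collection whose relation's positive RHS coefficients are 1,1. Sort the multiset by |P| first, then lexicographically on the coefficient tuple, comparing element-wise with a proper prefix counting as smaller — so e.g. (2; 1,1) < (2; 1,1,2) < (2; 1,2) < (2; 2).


14 minimal non-faces of Δ(Σ) (on 9 rays):

  • {3,4}:  v_{3} + v_{4} = v_{5}  →  sig = (2; 1)
  • {1,3}:  v_{1} + v_{3} = v_{2} + v_{4}  →  sig = (2; 1,1)
  • {1,9}:  v_{1} + v_{9} = v_{7} + v_{8}  →  sig = (2; 1,1)
  • {6,9}:  v_{6} + v_{9} = v_{1} + v_{7}  →  sig = (2; 1,1)
  • {1,5}:  v_{1} + v_{5} = v_{2} + 2·v_{4}  →  sig = (2; 1,2)
  • {3,6}:  v_{3} + v_{6} = 2·v_{2} + 2·v_{4} + v_{7}  →  sig = (2; 1,2,2)
  • {5,6}:  v_{5} + v_{6} = 2·v_{2} + 3·v_{4} + v_{7}  →  sig = (2; 1,2,3)
  • {6,8}:  v_{6} + v_{8} = 2·v_{1}  →  sig = (2; 2)
  • {2,4,9}:  v_{2} + v_{4} + v_{9} = 0  →  sig = (3; —)
  • {3,7,8}:  v_{3} + v_{7} + v_{8} = 0  →  sig = (3; —)
  • {2,5,9}:  v_{2} + v_{5} + v_{9} = v_{3}  →  sig = (3; 1)
  • {5,7,8}:  v_{5} + v_{7} + v_{8} = v_{4}  →  sig = (3; 1)
  • {1,2,4,7}:  v_{1} + v_{2} + v_{4} + v_{7} = v_{6}  →  sig = (4; 1)
  • {2,4,7,8}:  v_{2} + v_{4} + v_{7} + v_{8} = v_{1}  →  sig = (4; 1)

Hence PRS(X_Σ) =
    |P|=2: 8 collections, coeffs (1), (1,1), (1,1), (1,1), (1,2), (1,2,2), (1,2,3), (2)
    |P|=3: 4 collections, coeffs (), (), (1), (1)
    |P|=4: 2 collections, coeffs (1), (1)


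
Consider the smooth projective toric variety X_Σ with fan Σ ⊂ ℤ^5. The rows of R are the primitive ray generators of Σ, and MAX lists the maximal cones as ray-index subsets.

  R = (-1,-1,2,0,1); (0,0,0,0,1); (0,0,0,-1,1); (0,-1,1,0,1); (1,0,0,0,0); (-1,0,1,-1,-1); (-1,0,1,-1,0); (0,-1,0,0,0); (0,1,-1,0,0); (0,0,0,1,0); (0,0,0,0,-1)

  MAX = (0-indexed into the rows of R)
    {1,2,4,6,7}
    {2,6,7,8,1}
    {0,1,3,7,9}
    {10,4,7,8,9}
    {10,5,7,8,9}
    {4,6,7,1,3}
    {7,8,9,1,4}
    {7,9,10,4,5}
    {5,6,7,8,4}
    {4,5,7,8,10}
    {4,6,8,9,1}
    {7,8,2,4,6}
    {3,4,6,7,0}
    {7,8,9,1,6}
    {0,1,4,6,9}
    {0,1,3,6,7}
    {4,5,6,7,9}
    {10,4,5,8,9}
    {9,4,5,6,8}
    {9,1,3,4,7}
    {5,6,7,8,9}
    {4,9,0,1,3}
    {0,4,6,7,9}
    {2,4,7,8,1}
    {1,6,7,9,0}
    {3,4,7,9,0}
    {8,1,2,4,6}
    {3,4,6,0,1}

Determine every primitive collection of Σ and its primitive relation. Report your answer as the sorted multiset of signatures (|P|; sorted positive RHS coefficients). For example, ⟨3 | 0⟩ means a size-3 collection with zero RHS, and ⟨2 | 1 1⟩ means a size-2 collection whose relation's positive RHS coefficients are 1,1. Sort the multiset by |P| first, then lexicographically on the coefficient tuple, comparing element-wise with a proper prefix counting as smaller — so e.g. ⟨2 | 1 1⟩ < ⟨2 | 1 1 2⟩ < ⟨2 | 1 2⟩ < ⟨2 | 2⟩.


The 20 primitive collections of Σ (r=11, n=5):

  P={1,10}:  v_{1} + v_{10} = 0 ; sig = ⟨2 | 0⟩
  P={1,5}:  v_{1} + v_{5} = v_{6} ; sig = ⟨2 | 1⟩
  P={2,9}:  v_{2} + v_{9} = v_{1} ; sig = ⟨2 | 1⟩
  P={3,8}:  v_{3} + v_{8} = v_{1} ; sig = ⟨2 | 1⟩
  P={6,10}:  v_{6} + v_{10} = v_{5} ; sig = ⟨2 | 1⟩
  P={0,2}:  v_{0} + v_{2} = v_{1} + v_{3} + v_{6} ; sig = ⟨2 | 1 1 1⟩
  P={0,8}:  v_{0} + v_{8} = v_{1} + v_{6} + v_{9} ; sig = ⟨2 | 1 1 1⟩
  P={2,10}:  v_{2} + v_{10} = v_{4} + v_{6} + v_{7} + v_{8} ; sig = ⟨2 | 1 1 1 1⟩
  P={3,10}:  v_{3} + v_{10} = v_{4} + v_{6} + v_{7} + v_{9} ; sig = ⟨2 | 1 1 1 1⟩
  P={2,3}:  v_{2} + v_{3} = 2·v_{1} + v_{4} + v_{6} + v_{7} ; sig = ⟨2 | 1 1 1 2⟩
  P={2,5}:  v_{2} + v_{5} = v_{4} + 2·v_{6} + v_{7} + v_{8} ; sig = ⟨2 | 1 1 1 2⟩
  P={3,5}:  v_{3} + v_{5} = v_{4} + 2·v_{6} + v_{7} + v_{9} ; sig = ⟨2 | 1 1 1 2⟩
  P={0,10}:  v_{0} + v_{10} = v_{4} + 2·v_{6} + v_{7} + 2·v_{9} ; sig = ⟨2 | 1 1 2 2⟩
  P={0,5}:  v_{0} + v_{5} = v_{4} + 3·v_{6} + v_{7} + 2·v_{9} ; sig = ⟨2 | 1 1 2 3⟩
  P={3,6,9}:  v_{3} + v_{6} + v_{9} = v_{0} ; sig = ⟨3 | 1⟩
  P={0,1,4,7}:  v_{0} + v_{1} + v_{4} + v_{7} = 2·v_{3} ; sig = ⟨4 | 2⟩
  P={4,6,7,8,9}:  v_{4} + v_{6} + v_{7} + v_{8} + v_{9} = 0 ; sig = ⟨5 | 0⟩
  P={1,4,6,7,8}:  v_{1} + v_{4} + v_{6} + v_{7} + v_{8} = v_{2} ; sig = ⟨5 | 1⟩
  P={1,4,6,7,9}:  v_{1} + v_{4} + v_{6} + v_{7} + v_{9} = v_{3} ; sig = ⟨5 | 1⟩
  P={4,5,7,8,9}:  v_{4} + v_{5} + v_{7} + v_{8} + v_{9} = v_{10} ; sig = ⟨5 | 1⟩

so the primitive-relation signature multiset is
[⟨2 | 0⟩, ⟨2 | 1⟩, ⟨2 | 1⟩, ⟨2 | 1⟩, ⟨2 | 1⟩, ⟨2 | 1 1 1⟩, ⟨2 | 1 1 1⟩, ⟨2 | 1 1 1 1⟩, ⟨2 | 1 1 1 1⟩, ⟨2 | 1 1 1 2⟩, ⟨2 | 1 1 1 2⟩, ⟨2 | 1 1 1 2⟩, ⟨2 | 1 1 2 2⟩, ⟨2 | 1 1 2 3⟩, ⟨3 | 1⟩, ⟨4 | 2⟩, ⟨5 | 0⟩, ⟨5 | 1⟩, ⟨5 | 1⟩, ⟨5 | 1⟩]


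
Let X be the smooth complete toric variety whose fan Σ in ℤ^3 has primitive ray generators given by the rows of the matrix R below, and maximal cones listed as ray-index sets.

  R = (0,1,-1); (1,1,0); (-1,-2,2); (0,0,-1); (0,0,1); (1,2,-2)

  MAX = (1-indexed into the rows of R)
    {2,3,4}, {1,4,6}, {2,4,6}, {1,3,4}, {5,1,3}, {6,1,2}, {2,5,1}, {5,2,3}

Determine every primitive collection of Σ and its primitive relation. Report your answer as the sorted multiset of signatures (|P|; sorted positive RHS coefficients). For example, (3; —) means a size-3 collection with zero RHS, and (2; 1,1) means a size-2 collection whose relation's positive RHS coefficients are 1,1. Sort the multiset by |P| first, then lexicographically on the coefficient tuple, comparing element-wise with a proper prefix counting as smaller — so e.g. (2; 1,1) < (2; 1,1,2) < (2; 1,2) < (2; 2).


|primitive collections| = 5. Relations:

  P = {3,6}:  v_{3} + v_{6} = 0  ⇒ sig = (2; —)
  P = {4,5}:  v_{4} + v_{5} = 0  ⇒ sig = (2; —)
  P = {5,6}:  v_{5} + v_{6} = v_{1} + v_{2}  ⇒ sig = (2; 1,1)
  P = {1,2,3}:  v_{1} + v_{2} + v_{3} = v_{5}  ⇒ sig = (3; 1)
  P = {1,2,4}:  v_{1} + v_{2} + v_{4} = v_{6}  ⇒ sig = (3; 1)

Hence PRS(X_Σ) =
    |P|=2: 3 collections, coeffs (), (), (1,1)
    |P|=3: 2 collections, coeffs (1), (1)


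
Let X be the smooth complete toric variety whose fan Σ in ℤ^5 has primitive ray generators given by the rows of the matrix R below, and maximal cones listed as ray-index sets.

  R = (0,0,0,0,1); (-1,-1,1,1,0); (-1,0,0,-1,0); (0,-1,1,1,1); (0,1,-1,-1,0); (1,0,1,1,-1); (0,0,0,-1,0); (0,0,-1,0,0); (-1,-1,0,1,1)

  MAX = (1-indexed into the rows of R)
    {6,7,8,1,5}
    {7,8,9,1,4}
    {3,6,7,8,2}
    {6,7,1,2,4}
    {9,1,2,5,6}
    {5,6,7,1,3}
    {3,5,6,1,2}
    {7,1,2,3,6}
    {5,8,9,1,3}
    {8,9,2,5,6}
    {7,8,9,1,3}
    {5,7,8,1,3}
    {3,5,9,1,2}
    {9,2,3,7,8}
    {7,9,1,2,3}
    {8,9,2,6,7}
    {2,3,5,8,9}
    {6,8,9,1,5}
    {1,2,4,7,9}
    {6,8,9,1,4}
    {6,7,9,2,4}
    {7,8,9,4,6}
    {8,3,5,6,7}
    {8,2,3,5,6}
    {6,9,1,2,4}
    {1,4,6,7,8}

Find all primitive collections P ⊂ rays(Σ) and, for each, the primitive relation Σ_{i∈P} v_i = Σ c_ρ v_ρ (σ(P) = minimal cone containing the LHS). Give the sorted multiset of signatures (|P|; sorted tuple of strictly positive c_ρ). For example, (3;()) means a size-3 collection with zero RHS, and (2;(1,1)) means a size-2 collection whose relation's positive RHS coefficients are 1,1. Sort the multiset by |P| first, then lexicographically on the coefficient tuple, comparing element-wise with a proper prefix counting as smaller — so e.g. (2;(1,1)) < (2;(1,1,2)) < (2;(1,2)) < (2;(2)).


Σ has 9 primitive collections:

  {4,5}:  v_{4} + v_{5} = v_{1}  so sig = (2;(1))
  {3,4}:  v_{3} + v_{4} = v_{1} + v_{2} + v_{7}  so sig = (2;(1,1,1))
  {1,2,8}:  v_{1} + v_{2} + v_{8} = v_{9}  so sig = (3;(1))
  {2,5,7}:  v_{2} + v_{5} + v_{7} = v_{3}  so sig = (3;(1))
  {3,6,9}:  v_{3} + v_{6} + v_{9} = v_{2}  so sig = (3;(1))
  {5,7,9}:  v_{5} + v_{7} + v_{9} = v_{1} + v_{3} + v_{8}  so sig = (3;(1,1,1))
  {2,4,8}:  v_{2} + v_{4} + v_{8} = v_{6} + v_{7} + 2·v_{9}  so sig = (3;(1,1,2))
  {1,3,6,8}:  v_{1} + v_{3} + v_{6} + v_{8} = 0  so sig = (4;())
  {1,6,7,9}:  v_{1} + v_{6} + v_{7} + v_{9} = v_{4}  so sig = (4;(1))

Signatures (|P|; sorted positive RHS coefficients), sorted:
    (2;(1))
    (2;(1,1,1))
    (3;(1))
    (3;(1))
    (3;(1))
    (3;(1,1,1))
    (3;(1,1,2))
    (4;())
    (4;(1))


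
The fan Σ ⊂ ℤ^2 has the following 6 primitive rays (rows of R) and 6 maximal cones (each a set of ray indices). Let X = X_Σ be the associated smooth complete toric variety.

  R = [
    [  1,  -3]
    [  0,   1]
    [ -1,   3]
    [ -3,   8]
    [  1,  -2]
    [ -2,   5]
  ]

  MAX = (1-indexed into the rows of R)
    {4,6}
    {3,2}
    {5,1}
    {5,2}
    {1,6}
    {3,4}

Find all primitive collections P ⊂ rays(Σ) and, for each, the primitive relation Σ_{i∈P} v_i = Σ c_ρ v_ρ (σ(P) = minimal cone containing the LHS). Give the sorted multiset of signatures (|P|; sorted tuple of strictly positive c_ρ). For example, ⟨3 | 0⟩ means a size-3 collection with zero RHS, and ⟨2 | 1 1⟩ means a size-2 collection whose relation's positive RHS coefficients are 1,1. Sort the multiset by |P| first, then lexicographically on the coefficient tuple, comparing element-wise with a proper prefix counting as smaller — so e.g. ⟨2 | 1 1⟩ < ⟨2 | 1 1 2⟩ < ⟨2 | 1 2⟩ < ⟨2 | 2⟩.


9 collections generate NE(X_Σ); each relation:

  P={1,3}:  v_{1} + v_{3} = 0  ⟹  sig = ⟨2 | 0⟩
  P={1,2}:  v_{1} + v_{2} = v_{5}  ⟹  sig = ⟨2 | 1⟩
  P={1,4}:  v_{1} + v_{4} = v_{6}  ⟹  sig = ⟨2 | 1⟩
  P={3,5}:  v_{3} + v_{5} = v_{2}  ⟹  sig = ⟨2 | 1⟩
  P={3,6}:  v_{3} + v_{6} = v_{4}  ⟹  sig = ⟨2 | 1⟩
  P={5,6}:  v_{5} + v_{6} = v_{3}  ⟹  sig = ⟨2 | 1⟩
  P={2,6}:  v_{2} + v_{6} = 2·v_{3}  ⟹  sig = ⟨2 | 2⟩
  P={4,5}:  v_{4} + v_{5} = 2·v_{3}  ⟹  sig = ⟨2 | 2⟩
  P={2,4}:  v_{2} + v_{4} = 3·v_{3}  ⟹  sig = ⟨2 | 3⟩

Signatures (|P|; sorted positive RHS coefficients), sorted:
    ⟨2 | 0⟩
    ⟨2 | 1⟩
    ⟨2 | 1⟩
    ⟨2 | 1⟩
    ⟨2 | 1⟩
    ⟨2 | 1⟩
    ⟨2 | 2⟩
    ⟨2 | 2⟩
    ⟨2 | 3⟩


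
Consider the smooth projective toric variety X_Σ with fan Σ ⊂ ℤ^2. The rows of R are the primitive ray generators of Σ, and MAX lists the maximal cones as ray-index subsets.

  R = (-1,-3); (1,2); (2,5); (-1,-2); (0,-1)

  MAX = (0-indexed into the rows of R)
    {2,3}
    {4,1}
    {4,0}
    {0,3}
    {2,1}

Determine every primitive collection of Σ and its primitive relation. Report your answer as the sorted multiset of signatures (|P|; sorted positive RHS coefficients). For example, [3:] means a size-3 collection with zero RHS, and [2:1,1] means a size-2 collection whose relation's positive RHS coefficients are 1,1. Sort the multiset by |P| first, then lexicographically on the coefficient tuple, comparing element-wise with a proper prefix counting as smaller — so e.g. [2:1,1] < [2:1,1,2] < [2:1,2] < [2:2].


Primitive collections (5):

  P={1,3}:  v_{1} + v_{3} = 0  ⟹  sig = [2:]
  P={0,1}:  v_{0} + v_{1} = v_{4}  ⟹  sig = [2:1]
  P={0,2}:  v_{0} + v_{2} = v_{1}  ⟹  sig = [2:1]
  P={3,4}:  v_{3} + v_{4} = v_{0}  ⟹  sig = [2:1]
  P={2,4}:  v_{2} + v_{4} = 2·v_{1}  ⟹  sig = [2:2]

so the primitive-relation signature multiset is
    |P|=2: 5 collections, coeffs (), (1), (1), (1), (2)


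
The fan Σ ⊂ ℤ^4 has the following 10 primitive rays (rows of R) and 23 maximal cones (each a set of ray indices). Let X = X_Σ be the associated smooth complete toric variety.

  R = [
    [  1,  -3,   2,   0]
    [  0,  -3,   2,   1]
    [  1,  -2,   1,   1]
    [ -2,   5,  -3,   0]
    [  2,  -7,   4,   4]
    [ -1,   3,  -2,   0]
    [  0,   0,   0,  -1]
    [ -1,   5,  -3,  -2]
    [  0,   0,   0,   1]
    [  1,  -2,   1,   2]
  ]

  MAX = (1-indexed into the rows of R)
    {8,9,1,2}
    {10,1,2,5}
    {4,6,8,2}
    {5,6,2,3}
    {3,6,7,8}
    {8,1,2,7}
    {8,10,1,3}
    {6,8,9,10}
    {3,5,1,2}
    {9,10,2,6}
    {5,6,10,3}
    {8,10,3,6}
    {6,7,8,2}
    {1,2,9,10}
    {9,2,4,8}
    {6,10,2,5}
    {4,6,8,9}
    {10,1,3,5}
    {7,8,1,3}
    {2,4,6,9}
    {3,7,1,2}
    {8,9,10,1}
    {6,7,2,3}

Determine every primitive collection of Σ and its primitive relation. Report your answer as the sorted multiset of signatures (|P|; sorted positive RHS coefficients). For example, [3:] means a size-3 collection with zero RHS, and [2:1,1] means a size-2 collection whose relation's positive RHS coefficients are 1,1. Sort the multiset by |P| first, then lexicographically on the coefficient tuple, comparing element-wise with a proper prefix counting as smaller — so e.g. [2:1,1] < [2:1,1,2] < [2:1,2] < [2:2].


|primitive collections| = 16. Relations:

  P={1,6}:  v_{1} + v_{6} = 0  ⟹  sig = [2:]
  P={7,9}:  v_{7} + v_{9} = 0  ⟹  sig = [2:]
  P={3,9}:  v_{3} + v_{9} = v_{10}  ⟹  sig = [2:1]
  P={5,8}:  v_{5} + v_{8} = v_{10}  ⟹  sig = [2:1]
  P={7,10}:  v_{7} + v_{10} = v_{3}  ⟹  sig = [2:1]
  P={3,4}:  v_{3} + v_{4} = v_{6} + v_{9}  ⟹  sig = [2:1,1]
  P={1,4}:  v_{1} + v_{4} = v_{2} + v_{8} + v_{9}  ⟹  sig = [2:1,1,1]
  P={4,7}:  v_{4} + v_{7} = v_{2} + v_{6} + v_{8}  ⟹  sig = [2:1,1,1]
  P={4,5}:  v_{4} + v_{5} = v_{2} + v_{6} + v_{9} + v_{10}  ⟹  sig = [2:1,1,1,1]
  P={4,10}:  v_{4} + v_{10} = v_{6} + 2·v_{9}  ⟹  sig = [2:1,2]
  P={5,7}:  v_{5} + v_{7} = v_{2} + 2·v_{3}  ⟹  sig = [2:1,2]
  P={5,9}:  v_{5} + v_{9} = v_{2} + 2·v_{10}  ⟹  sig = [2:1,2]
  P={2,3,8}:  v_{2} + v_{3} + v_{8} = 0  ⟹  sig = [3:]
  P={2,3,10}:  v_{2} + v_{3} + v_{10} = v_{5}  ⟹  sig = [3:1]
  P={2,8,10}:  v_{2} + v_{8} + v_{10} = v_{9}  ⟹  sig = [3:1]
  P={2,6,8,9}:  v_{2} + v_{6} + v_{8} + v_{9} = v_{4}  ⟹  sig = [4:1]

Sorted signature multiset PRS(X):
    [2:]
    [2:]
    [2:1]
    [2:1]
    [2:1]
    [2:1,1]
    [2:1,1,1]
    [2:1,1,1]
    [2:1,1,1,1]
    [2:1,2]
    [2:1,2]
    [2:1,2]
    [3:]
    [3:1]
    [3:1]
    [4:1]


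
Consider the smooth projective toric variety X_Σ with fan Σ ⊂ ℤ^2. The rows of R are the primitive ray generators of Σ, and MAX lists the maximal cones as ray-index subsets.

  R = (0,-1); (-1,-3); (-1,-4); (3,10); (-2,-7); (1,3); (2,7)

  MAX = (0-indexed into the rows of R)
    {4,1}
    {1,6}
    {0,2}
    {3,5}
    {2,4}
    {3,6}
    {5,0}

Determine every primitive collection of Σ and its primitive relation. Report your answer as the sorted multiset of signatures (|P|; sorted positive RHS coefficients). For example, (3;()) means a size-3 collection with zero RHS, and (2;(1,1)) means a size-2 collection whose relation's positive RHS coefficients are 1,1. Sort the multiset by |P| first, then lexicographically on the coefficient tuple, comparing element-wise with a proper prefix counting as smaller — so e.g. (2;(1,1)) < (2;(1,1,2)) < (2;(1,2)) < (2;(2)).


Primitive collections (14):

  {1,5}:  v_{1} + v_{5} = 0 — sig = (2;())
  {4,6}:  v_{4} + v_{6} = 0 — sig = (2;())
  {0,1}:  v_{0} + v_{1} = v_{2} — sig = (2;(1))
  {1,2}:  v_{1} + v_{2} = v_{4} — sig = (2;(1))
  {1,3}:  v_{1} + v_{3} = v_{6} — sig = (2;(1))
  {2,5}:  v_{2} + v_{5} = v_{0} — sig = (2;(1))
  {2,6}:  v_{2} + v_{6} = v_{5} — sig = (2;(1))
  {3,4}:  v_{3} + v_{4} = v_{5} — sig = (2;(1))
  {4,5}:  v_{4} + v_{5} = v_{2} — sig = (2;(1))
  {5,6}:  v_{5} + v_{6} = v_{3} — sig = (2;(1))
  {0,4}:  v_{0} + v_{4} = 2·v_{2} — sig = (2;(2))
  {0,6}:  v_{0} + v_{6} = 2·v_{5} — sig = (2;(2))
  {2,3}:  v_{2} + v_{3} = 2·v_{5} — sig = (2;(2))
  {0,3}:  v_{0} + v_{3} = 3·v_{5} — sig = (2;(3))

Hence PRS(X_Σ) =
[(2;()), (2;()), (2;(1)), (2;(1)), (2;(1)), (2;(1)), (2;(1)), (2;(1)), (2;(1)), (2;(1)), (2;(2)), (2;(2)), (2;(2)), (2;(3))]


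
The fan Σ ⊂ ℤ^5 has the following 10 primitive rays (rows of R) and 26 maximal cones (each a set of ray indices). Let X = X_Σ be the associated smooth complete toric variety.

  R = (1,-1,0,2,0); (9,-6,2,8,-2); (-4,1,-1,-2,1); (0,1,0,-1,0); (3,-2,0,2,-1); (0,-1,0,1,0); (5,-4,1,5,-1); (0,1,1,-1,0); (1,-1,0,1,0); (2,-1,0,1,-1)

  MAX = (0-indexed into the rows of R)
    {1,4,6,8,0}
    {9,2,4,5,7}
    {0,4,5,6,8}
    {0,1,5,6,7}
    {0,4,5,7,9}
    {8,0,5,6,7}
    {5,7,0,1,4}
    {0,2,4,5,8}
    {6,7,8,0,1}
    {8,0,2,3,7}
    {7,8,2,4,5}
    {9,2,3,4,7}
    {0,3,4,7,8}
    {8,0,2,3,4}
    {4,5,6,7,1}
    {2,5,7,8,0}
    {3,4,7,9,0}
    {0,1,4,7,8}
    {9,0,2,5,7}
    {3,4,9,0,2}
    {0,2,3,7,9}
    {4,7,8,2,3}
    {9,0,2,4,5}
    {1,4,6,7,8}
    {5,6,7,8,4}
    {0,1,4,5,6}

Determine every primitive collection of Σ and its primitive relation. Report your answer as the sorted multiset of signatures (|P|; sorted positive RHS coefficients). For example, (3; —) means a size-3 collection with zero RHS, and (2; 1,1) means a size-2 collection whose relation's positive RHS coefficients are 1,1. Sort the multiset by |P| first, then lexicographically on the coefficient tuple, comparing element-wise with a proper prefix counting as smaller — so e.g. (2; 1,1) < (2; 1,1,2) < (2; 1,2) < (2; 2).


The 12 primitive collections of Σ (r=10, n=5):

  • {3,5}:  v_{3} + v_{5} = 0 ; sig = (2; —)
  • {8,9}:  v_{8} + v_{9} = v_{4} ; sig = (2; 1)
  • {1,2}:  v_{1} + v_{2} = v_{5} + v_{6} ; sig = (2; 1,1)
  • {3,6}:  v_{3} + v_{6} = v_{0} + v_{4} + v_{7} + v_{8} ; sig = (2; 1,1,1,1)
  • {6,9}:  v_{6} + v_{9} = v_{0} + 2·v_{4} + v_{5} + v_{7} ; sig = (2; 1,1,1,2)
  • {2,6}:  v_{2} + v_{6} = 2·v_{5} + v_{8} ; sig = (2; 1,2)
  • {1,3}:  v_{1} + v_{3} = 2·v_{0} + 2·v_{4} + 2·v_{7} + v_{8} ; sig = (2; 1,2,2,2)
  • {1,9}:  v_{1} + v_{9} = 2·v_{0} + 3·v_{4} + v_{5} + 2·v_{7} ; sig = (2; 1,2,2,3)
  • {1,5,8}:  v_{1} + v_{5} + v_{8} = 2·v_{6} ; sig = (3; 2)
  • {0,2,4,7}:  v_{0} + v_{2} + v_{4} + v_{7} = v_{5} ; sig = (4; 1)
  • {0,4,6,7}:  v_{0} + v_{4} + v_{6} + v_{7} = v_{1} ; sig = (4; 1)
  • {0,4,5,7,8}:  v_{0} + v_{4} + v_{5} + v_{7} + v_{8} = v_{6} ; sig = (5; 1)

Hence PRS(X_Σ) =
[(2; —), (2; 1), (2; 1,1), (2; 1,1,1,1), (2; 1,1,1,2), (2; 1,2), (2; 1,2,2,2), (2; 1,2,2,3), (3; 2), (4; 1), (4; 1), (5; 1)]


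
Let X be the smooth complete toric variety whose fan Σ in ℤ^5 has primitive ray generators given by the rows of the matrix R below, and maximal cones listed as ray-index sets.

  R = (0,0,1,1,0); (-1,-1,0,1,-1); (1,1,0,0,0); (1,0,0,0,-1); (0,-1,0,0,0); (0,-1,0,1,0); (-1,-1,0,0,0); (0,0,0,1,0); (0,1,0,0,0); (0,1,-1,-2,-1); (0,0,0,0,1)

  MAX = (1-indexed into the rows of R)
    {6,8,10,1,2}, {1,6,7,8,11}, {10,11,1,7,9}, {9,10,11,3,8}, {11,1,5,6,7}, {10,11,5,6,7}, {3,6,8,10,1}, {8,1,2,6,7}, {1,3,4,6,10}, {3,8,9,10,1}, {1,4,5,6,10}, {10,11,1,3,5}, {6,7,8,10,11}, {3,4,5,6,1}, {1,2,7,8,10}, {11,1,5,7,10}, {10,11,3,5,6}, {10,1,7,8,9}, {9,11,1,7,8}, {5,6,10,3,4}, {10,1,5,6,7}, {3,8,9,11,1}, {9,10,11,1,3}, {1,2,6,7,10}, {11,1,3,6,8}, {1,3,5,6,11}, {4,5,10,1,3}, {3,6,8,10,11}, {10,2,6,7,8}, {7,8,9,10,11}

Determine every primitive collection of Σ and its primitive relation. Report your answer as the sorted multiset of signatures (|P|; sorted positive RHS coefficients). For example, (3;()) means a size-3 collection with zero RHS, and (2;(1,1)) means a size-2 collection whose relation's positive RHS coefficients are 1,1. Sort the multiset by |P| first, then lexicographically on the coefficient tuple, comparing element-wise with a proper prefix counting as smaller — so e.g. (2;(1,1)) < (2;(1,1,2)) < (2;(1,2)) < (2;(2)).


|primitive collections| = 17. Relations:

  {3,7}:  v_{3} + v_{7} = 0  →  sig = (2;())
  {5,9}:  v_{5} + v_{9} = 0  →  sig = (2;())
  {5,8}:  v_{5} + v_{8} = v_{6}  →  sig = (2;(1))
  {6,9}:  v_{6} + v_{9} = v_{8}  →  sig = (2;(1))
  {2,11}:  v_{2} + v_{11} = v_{7} + v_{8}  →  sig = (2;(1,1))
  {4,11}:  v_{4} + v_{11} = v_{3} + v_{5}  →  sig = (2;(1,1))
  {2,3}:  v_{2} + v_{3} = v_{1} + v_{6} + v_{8} + v_{10}  →  sig = (2;(1,1,1,1))
  {4,7}:  v_{4} + v_{7} = v_{1} + v_{5} + v_{6} + v_{10}  →  sig = (2;(1,1,1,1))
  {4,9}:  v_{4} + v_{9} = v_{1} + v_{3} + v_{6} + v_{10}  →  sig = (2;(1,1,1,1))
  {2,5}:  v_{2} + v_{5} = v_{1} + 2·v_{6} + v_{7} + v_{10}  →  sig = (2;(1,1,1,2))
  {2,9}:  v_{2} + v_{9} = v_{1} + v_{7} + 2·v_{8} + v_{10}  →  sig = (2;(1,1,1,2))
  {4,8}:  v_{4} + v_{8} = v_{1} + v_{3} + 2·v_{6} + v_{10}  →  sig = (2;(1,1,1,2))
  {2,4}:  v_{2} + v_{4} = 2·v_{1} + 3·v_{6} + 2·v_{10}  →  sig = (2;(2,2,3))
  {1,6,10,11}:  v_{1} + v_{6} + v_{10} + v_{11} = 0  →  sig = (4;())
  {1,8,10,11}:  v_{1} + v_{8} + v_{10} + v_{11} = v_{9}  →  sig = (4;(1))
  {1,3,5,6,10}:  v_{1} + v_{3} + v_{5} + v_{6} + v_{10} = v_{4}  →  sig = (5;(1))
  {1,6,7,8,10}:  v_{1} + v_{6} + v_{7} + v_{8} + v_{10} = v_{2}  →  sig = (5;(1))

Sorted signature multiset PRS(X):
[(2;()), (2;()), (2;(1)), (2;(1)), (2;(1,1)), (2;(1,1)), (2;(1,1,1,1)), (2;(1,1,1,1)), (2;(1,1,1,1)), (2;(1,1,1,2)), (2;(1,1,1,2)), (2;(1,1,1,2)), (2;(2,2,3)), (4;()), (4;(1)), (5;(1)), (5;(1))]
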